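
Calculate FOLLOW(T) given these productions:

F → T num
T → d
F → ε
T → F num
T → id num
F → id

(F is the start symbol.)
{ 'num' }

To compute FOLLOW(T), find every occurrence of T on a right-hand side N → α T β: add FIRST(β) \ {ε}, and if β is empty or nullable also add FOLLOW(N). Iterate to a fixed point.

In F → T num: T is followed by num, add FIRST(num) \ {ε} = { 'num' }

Taking the union: FOLLOW(T) = { 'num' }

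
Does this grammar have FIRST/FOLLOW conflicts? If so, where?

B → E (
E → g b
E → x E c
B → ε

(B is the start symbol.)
A FIRST/FOLLOW conflict occurs when a non-terminal N has a nullable alternative N → β (β ⇒* ε) and another alternative N → α with FIRST(α) ∩ FOLLOW(N) ≠ ∅: on such a lookahead the parser cannot decide between expanding α and letting N vanish via β.

Nullable non-terminals: B.
FIRST sets used below: FIRST(E) = { 'g', 'x' }

B: nullable alternative(s) B → ε; FOLLOW(B) = { $ }
  B → E (: FIRST \ {ε} = { 'g', 'x' } — disjoint from FOLLOW(B)
  B → ε: FIRST \ {ε} = { } — this is the only nullable alternative, skip

E has no nullable alternative, so no FIRST/FOLLOW check is needed there.

No FIRST/FOLLOW conflicts found.

Answer: No FIRST/FOLLOW conflicts.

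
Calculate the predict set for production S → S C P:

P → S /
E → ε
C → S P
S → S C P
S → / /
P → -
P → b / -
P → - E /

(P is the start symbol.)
{ '/' }

PREDICT(S → S C P) = (FIRST(RHS) \ {ε}) ∪ (FOLLOW(S) if ε ∈ FIRST(RHS), i.e. RHS ⇒* ε)
FIRST(S) = { '/' }
FIRST(S C P) = { '/' }
ε ∉ FIRST(S C P), so FOLLOW(S) is not added.
PREDICT(S → S C P) = { '/' }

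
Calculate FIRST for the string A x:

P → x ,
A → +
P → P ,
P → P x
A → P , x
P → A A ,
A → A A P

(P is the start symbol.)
{ '+', 'x' }

FIRST sets of the non-terminals involved (from the grammar, by fixed-point iteration):
  FIRST(A) = { '+', 'x' }

To compute FIRST(A x), process the symbols left to right:
Symbol A is a non-terminal. Add FIRST(A) \ {ε} = { '+', 'x' }
A is not nullable (ε ∉ FIRST(A)), so stop here.
FIRST(A x) = { '+', 'x' }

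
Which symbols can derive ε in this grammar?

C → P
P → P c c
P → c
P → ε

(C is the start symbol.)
A non-terminal is nullable if it can derive ε (the empty string): either it has an ε-production, or it has a production whose right-hand side consists entirely of nullable non-terminals.

ε-productions: P → ε
So P is immediately nullable.
C → P: every symbol on the right is nullable, so C is nullable too.
Every non-terminal is now nullable.
Nullable = { 'C', 'P' }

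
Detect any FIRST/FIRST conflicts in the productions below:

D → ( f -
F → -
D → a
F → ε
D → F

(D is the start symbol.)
No FIRST/FIRST conflicts.

FIRST sets of the non-terminals at (or reachable through a nullable prefix from) the front of some alternative:
  FIRST(F) = { '-', ε }

Productions for D:
  D → ( f -: FIRST = { '(' }
  D → a: FIRST = { 'a' }
  D → F: FIRST = { '-', ε }
Productions for F:
  F → -: FIRST = { '-' }
  F → ε: FIRST = { ε }

All alternatives of each non-terminal have pairwise disjoint FIRST sets.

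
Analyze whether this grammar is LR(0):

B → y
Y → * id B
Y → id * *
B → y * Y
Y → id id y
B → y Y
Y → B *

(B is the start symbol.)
No. Shift-reduce conflict between [B → y .] and [B → . y]

A grammar is LR(0) if no state in the canonical LR(0) collection has:
  - both a shift item (dot before a terminal) and a complete item (shift-reduce conflict), or
  - two or more complete items (reduce-reduce conflict; the accept item [B' → B .] counts as a complete item here).

Augment with B' → B and build the canonical LR(0) collection (I0 = CLOSURE({[B' → . B]}), then GOTO on every symbol after a dot until no new states appear). It has 17 states:
  I0: { [B → . y * Y], [B → . y Y], [B → . y], [B' → . B] }  — shift
  I1: { [B' → B .] }  — accept
  I2: { [B → . y * Y], [B → . y Y], [B → . y], [B → y . * Y], [B → y . Y], [B → y .], [Y → . * id B], [Y → . B *], [Y → . id * *], [Y → . id id y] }  — shift, reduce
  I3: { [B → . y * Y], [B → . y Y], [B → . y], [B → y * . Y], [Y → * . id B], [Y → . * id B], [Y → . B *], [Y → . id * *], [Y → . id id y] }  — shift
  I4: { [Y → B . *] }  — shift
  I5: { [B → y Y .] }  — reduce
  I6: { [Y → id . * *], [Y → id . id y] }  — shift
  I7: { [Y → id * . *] }  — shift
  I8: { [Y → id id . y] }  — shift
  I9: { [Y → id id y .] }  — reduce
  I10: { [Y → id * * .] }  — reduce
  I11: { [Y → B * .] }  — reduce
  I12: { [Y → * . id B] }  — shift
  I13: { [B → y * Y .] }  — reduce
  I14: { [B → . y * Y], [B → . y Y], [B → . y], [Y → * id . B], [Y → id . * *], [Y → id . id y] }  — shift
  I15: { [Y → * id B .] }  — reduce
  I16: { [B → . y * Y], [B → . y Y], [B → . y], [Y → * id . B] }  — shift

Conflict in state I2:
  Shift-reduce conflict between [B → y .] and [B → . y]
So the grammar is NOT LR(0).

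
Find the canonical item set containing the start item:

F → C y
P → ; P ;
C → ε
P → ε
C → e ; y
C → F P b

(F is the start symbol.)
First, augment the grammar with F' → F
I₀ = CLOSURE({ [F' → . F] }):
  [F' → . F] has the dot before F: add [F → . C y]
  [F → . C y] has the dot before C: add [C → .], [C → . e ; y], [C → . F P b]
No further items can be added.

I₀ = { [C → . F P b], [C → . e ; y], [C → .], [F → . C y], [F' → . F] }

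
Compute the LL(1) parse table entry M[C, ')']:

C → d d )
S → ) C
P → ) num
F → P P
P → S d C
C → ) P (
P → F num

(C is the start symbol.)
C → ) P (

To find M[C, ')'], we find productions for C where ')' is in the predict set (PREDICT(N → α) = (FIRST(α) \ {ε}) ∪ (FOLLOW(N) if α ⇒* ε)).

C → d d ): PREDICT = { 'd' }
C → ) P (: PREDICT = { ')' }
  ')' is in predict set, so this production goes in M[C, ')']

M[C, ')'] = C → ) P (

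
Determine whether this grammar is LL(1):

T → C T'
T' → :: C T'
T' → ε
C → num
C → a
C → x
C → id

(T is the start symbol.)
Yes, the grammar is LL(1).

A grammar is LL(1) if for each non-terminal N with multiple productions, the predict sets of those productions are pairwise disjoint, where PREDICT(N → α) = (FIRST(α) \ {ε}) ∪ (FOLLOW(N) if α ⇒* ε).

Relevant sets:
  FOLLOW(T') = { $ }

For T':
  PREDICT(T' → :: C T') = { '::' }
  PREDICT(T' → ε) = { $ }
For C:
  PREDICT(C → num) = { 'num' }
  PREDICT(C → a) = { 'a' }
  PREDICT(C → x) = { 'x' }
  PREDICT(C → id) = { 'id' }
T has a single production, so nothing to check there.

All predict sets are disjoint. The grammar IS LL(1).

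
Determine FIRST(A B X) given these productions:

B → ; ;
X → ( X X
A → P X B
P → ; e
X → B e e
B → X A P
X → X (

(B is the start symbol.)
FIRST sets of the non-terminals involved (from the grammar, by fixed-point iteration):
  FIRST(A) = { ';' }

To compute FIRST(A B X), process the symbols left to right:
Symbol A is a non-terminal. Add FIRST(A) \ {ε} = { ';' }
A is not nullable (ε ∉ FIRST(A)), so stop here.
FIRST(A B X) = { ';' }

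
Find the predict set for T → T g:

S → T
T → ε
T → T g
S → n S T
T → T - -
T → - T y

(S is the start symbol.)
{ '-', 'g' }

PREDICT(T → T g) = (FIRST(RHS) \ {ε}) ∪ (FOLLOW(T) if ε ∈ FIRST(RHS), i.e. RHS ⇒* ε)
FIRST(T) = { '-', 'g', ε }
FIRST(T g) = { '-', 'g' }
ε ∉ FIRST(T g), so FOLLOW(T) is not added.
PREDICT(T → T g) = { '-', 'g' }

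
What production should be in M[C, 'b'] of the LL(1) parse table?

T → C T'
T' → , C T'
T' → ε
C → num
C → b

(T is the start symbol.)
To find M[C, 'b'], we find productions for C where 'b' is in the predict set (PREDICT(N → α) = (FIRST(α) \ {ε}) ∪ (FOLLOW(N) if α ⇒* ε)).

C → num: PREDICT = { 'num' }
C → b: PREDICT = { 'b' }
  'b' is in predict set, so this production goes in M[C, 'b']

M[C, 'b'] = C → b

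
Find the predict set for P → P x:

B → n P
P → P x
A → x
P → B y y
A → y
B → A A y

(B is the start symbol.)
PREDICT(P → P x) = (FIRST(RHS) \ {ε}) ∪ (FOLLOW(P) if ε ∈ FIRST(RHS), i.e. RHS ⇒* ε)
FIRST(P) = { 'n', 'x', 'y' }
FIRST(P x) = { 'n', 'x', 'y' }
ε ∉ FIRST(P x), so FOLLOW(P) is not added.
PREDICT(P → P x) = { 'n', 'x', 'y' }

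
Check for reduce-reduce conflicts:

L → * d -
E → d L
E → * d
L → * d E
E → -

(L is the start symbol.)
Yes — I5: [E → - .] vs [L → * d - .]

Augment with L' → L and build the canonical LR(0) collection (I0 = CLOSURE({[L' → . L]}), then GOTO on every symbol after a dot until no new states appear). It has 10 states:
  I0: { [L → . * d -], [L → . * d E], [L' → . L] }  — shift
  I1: { [L → * . d -], [L → * . d E] }  — shift
  I2: { [L' → L .] }  — accept
  I3: { [E → . * d], [E → . -], [E → . d L], [L → * d . -], [L → * d . E] }  — shift
  I4: { [E → * . d] }  — shift
  I5: { [E → - .], [L → * d - .] }  — 2 reduces
  I6: { [L → * d E .] }  — reduce
  I7: { [E → d . L], [L → . * d -], [L → . * d E] }  — shift
  I8: { [E → d L .] }  — reduce
  I9: { [E → * d .] }  — reduce

I5 contains complete items [E → - .], [L → * d - .] — reduce-reduce conflict.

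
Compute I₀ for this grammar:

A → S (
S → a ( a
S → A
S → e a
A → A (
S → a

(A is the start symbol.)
First, augment the grammar with A' → A
I₀ = CLOSURE({ [A' → . A] }):
  [A' → . A] has the dot before A: add [A → . S (], [A → . A (]
  [A → . S (] has the dot before S: add [S → . a ( a], [S → . A], [S → . e a], [S → . a]
No further items can be added.

I₀ = { [A → . A (], [A → . S (], [A' → . A], [S → . A], [S → . a ( a], [S → . a], [S → . e a] }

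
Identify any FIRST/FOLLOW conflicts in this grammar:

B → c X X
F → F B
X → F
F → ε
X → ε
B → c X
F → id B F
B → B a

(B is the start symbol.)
Yes. F → F B with FOLLOW(F) on { 'c', 'id' }; F → id B F with FOLLOW(F) on { 'id' }; X → F with FOLLOW(X) on { 'c', 'id' }

A FIRST/FOLLOW conflict occurs when a non-terminal N has a nullable alternative N → β (β ⇒* ε) and another alternative N → α with FIRST(α) ∩ FOLLOW(N) ≠ ∅: on such a lookahead the parser cannot decide between expanding α and letting N vanish via β.

Nullable non-terminals: F, X.
FIRST sets used below: FIRST(F) = { 'c', 'id', ε }, FIRST(B) = { 'c' }

F: nullable alternative(s) F → ε; FOLLOW(F) = { $, 'a', 'c', 'id' }
  F → F B: FIRST \ {ε} = { 'c', 'id' } — overlaps FOLLOW(F) on { 'c', 'id' }: CONFLICT
  F → ε: FIRST \ {ε} = { } — this is the only nullable alternative, skip
  F → id B F: FIRST \ {ε} = { 'id' } — overlaps FOLLOW(F) on { 'id' }: CONFLICT

X: nullable alternative(s) X → F, X → ε; FOLLOW(X) = { $, 'a', 'c', 'id' }
  X → F: FIRST \ {ε} = { 'c', 'id' } — overlaps FOLLOW(X) on { 'c', 'id' }: CONFLICT
  X → ε: FIRST \ {ε} = { } — disjoint from FOLLOW(X)

B has no nullable alternative, so no FIRST/FOLLOW check is needed there.

So the grammar has 3 FIRST/FOLLOW conflicts (marked CONFLICT above).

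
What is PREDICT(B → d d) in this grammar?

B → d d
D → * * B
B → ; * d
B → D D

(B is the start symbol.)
PREDICT(B → d d) = (FIRST(RHS) \ {ε}) ∪ (FOLLOW(B) if ε ∈ FIRST(RHS), i.e. RHS ⇒* ε)
FIRST(d d) = { 'd' }
ε ∉ FIRST(d d), so FOLLOW(B) is not added.
PREDICT(B → d d) = { 'd' }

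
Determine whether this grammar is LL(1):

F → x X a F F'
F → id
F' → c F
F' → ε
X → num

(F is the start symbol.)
No. Predict set conflict for F': { 'c' }

A grammar is LL(1) if for each non-terminal N with multiple productions, the predict sets of those productions are pairwise disjoint, where PREDICT(N → α) = (FIRST(α) \ {ε}) ∪ (FOLLOW(N) if α ⇒* ε).

Relevant sets:
  FOLLOW(F') = { $, 'c' }

For F:
  PREDICT(F → x X a F F') = { 'x' }
  PREDICT(F → id) = { 'id' }
For F':
  PREDICT(F' → c F) = { 'c' }
  PREDICT(F' → ε) = { $, 'c' }
X has a single production, so nothing to check there.

Conflict found: Predict set conflict for F': { 'c' }
The grammar is NOT LL(1).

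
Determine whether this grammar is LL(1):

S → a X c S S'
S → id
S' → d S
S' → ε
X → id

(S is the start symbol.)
No. Predict set conflict for S': { 'd' }

A grammar is LL(1) if for each non-terminal N with multiple productions, the predict sets of those productions are pairwise disjoint, where PREDICT(N → α) = (FIRST(α) \ {ε}) ∪ (FOLLOW(N) if α ⇒* ε).

Relevant sets:
  FOLLOW(S') = { $, 'd' }

For S:
  PREDICT(S → a X c S S') = { 'a' }
  PREDICT(S → id) = { 'id' }
For S':
  PREDICT(S' → d S) = { 'd' }
  PREDICT(S' → ε) = { $, 'd' }
X has a single production, so nothing to check there.

Conflict found: Predict set conflict for S': { 'd' }
The grammar is NOT LL(1).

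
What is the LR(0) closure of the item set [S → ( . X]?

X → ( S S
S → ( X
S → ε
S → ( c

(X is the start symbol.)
To compute CLOSURE, for each item [A → α.Bβ] where B is a non-terminal, add [B → .γ] for all productions B → γ; repeat for the newly added items until nothing changes.

Start with: [S → ( . X]
  [S → ( . X] has the dot before X: add [X → . ( S S]
No further items can be added.

CLOSURE = { [S → ( . X], [X → . ( S S] }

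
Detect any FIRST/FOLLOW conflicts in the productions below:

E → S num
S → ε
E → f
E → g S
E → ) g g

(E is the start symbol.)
No FIRST/FOLLOW conflicts.

A FIRST/FOLLOW conflict occurs when a non-terminal N has a nullable alternative N → β (β ⇒* ε) and another alternative N → α with FIRST(α) ∩ FOLLOW(N) ≠ ∅: on such a lookahead the parser cannot decide between expanding α and letting N vanish via β.

Nullable non-terminals: S.
S has a nullable alternative but only one production, so nothing to check.

E has no nullable alternative, so no FIRST/FOLLOW check is needed there.

No FIRST/FOLLOW conflicts found.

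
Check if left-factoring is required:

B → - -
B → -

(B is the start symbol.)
Left-factoring is needed when two productions for the same non-terminal
share a common prefix on the right-hand side.

Productions for B:
  B → - -
  B → -

Found common prefix '-' in productions for B

Answer: Yes, B has productions with common prefix '-'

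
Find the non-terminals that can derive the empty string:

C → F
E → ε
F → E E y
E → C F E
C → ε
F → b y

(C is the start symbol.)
{ 'C', 'E' }

ε-productions: E → ε, C → ε
So E, C are immediately nullable.
No further non-terminal can be added: every production for the remaining non-terminals contains a terminal or a non-nullable non-terminal.
Nullable = { 'C', 'E' }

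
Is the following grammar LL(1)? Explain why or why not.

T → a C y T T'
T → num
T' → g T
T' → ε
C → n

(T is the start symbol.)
No. Predict set conflict for T': { 'g' }

A grammar is LL(1) if for each non-terminal N with multiple productions, the predict sets of those productions are pairwise disjoint, where PREDICT(N → α) = (FIRST(α) \ {ε}) ∪ (FOLLOW(N) if α ⇒* ε).

Relevant sets:
  FOLLOW(T') = { $, 'g' }

For T:
  PREDICT(T → a C y T T') = { 'a' }
  PREDICT(T → num) = { 'num' }
For T':
  PREDICT(T' → g T) = { 'g' }
  PREDICT(T' → ε) = { $, 'g' }
C has a single production, so nothing to check there.

Conflict found: Predict set conflict for T': { 'g' }
The grammar is NOT LL(1).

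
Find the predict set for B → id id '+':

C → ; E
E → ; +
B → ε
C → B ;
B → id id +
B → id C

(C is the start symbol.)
PREDICT(B → id id '+') = (FIRST(RHS) \ {ε}) ∪ (FOLLOW(B) if ε ∈ FIRST(RHS), i.e. RHS ⇒* ε)
FIRST(id id '+') = { 'id' }
ε ∉ FIRST(id id '+'), so FOLLOW(B) is not added.
PREDICT(B → id id '+') = { 'id' }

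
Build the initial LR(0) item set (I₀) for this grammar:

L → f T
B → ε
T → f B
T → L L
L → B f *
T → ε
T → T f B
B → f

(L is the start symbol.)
First, augment the grammar with L' → L
I₀ = CLOSURE({ [L' → . L] }):
  [L' → . L] has the dot before L: add [L → . f T], [L → . B f *]
  [L → . B f *] has the dot before B: add [B → .], [B → . f]
No further items can be added.

I₀ = { [B → . f], [B → .], [L → . B f *], [L → . f T], [L' → . L] }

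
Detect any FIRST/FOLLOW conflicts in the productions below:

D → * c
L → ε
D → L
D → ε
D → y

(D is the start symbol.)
No FIRST/FOLLOW conflicts.

Nullable non-terminals: D, L.
FIRST sets used below: FIRST(L) = { ε }

D: nullable alternative(s) D → L, D → ε; FOLLOW(D) = { $ }
  D → * c: FIRST \ {ε} = { '*' } — disjoint from FOLLOW(D)
  D → L: FIRST \ {ε} = { } — disjoint from FOLLOW(D)
  D → ε: FIRST \ {ε} = { } — disjoint from FOLLOW(D)
  D → y: FIRST \ {ε} = { 'y' } — disjoint from FOLLOW(D)
L has a nullable alternative but only one production, so nothing to check.

No FIRST/FOLLOW conflicts found.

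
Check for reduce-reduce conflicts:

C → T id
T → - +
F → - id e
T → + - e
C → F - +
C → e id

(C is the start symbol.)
No reduce-reduce conflicts

A reduce-reduce conflict occurs when an LR(0) state has two complete items [A → α .] and [B → β .] — both call for a reduction, and with no lookahead the parser cannot choose between them.

Augment with C' → C and build the canonical LR(0) collection (I0 = CLOSURE({[C' → . C]}), then GOTO on every symbol after a dot until no new states appear). It has 16 states:
  I0: { [C → . F - +], [C → . T id], [C → . e id], [C' → . C], [F → . - id e], [T → . + - e], [T → . - +] }  — shift
  I1: { [T → + . - e] }  — shift
  I2: { [F → - . id e], [T → - . +] }  — shift
  I3: { [C' → C .] }  — accept
  I4: { [C → F . - +] }  — shift
  I5: { [C → T . id] }  — shift
  I6: { [C → e . id] }  — shift
  I7: { [C → e id .] }  — reduce
  I8: { [C → T id .] }  — reduce
  I9: { [C → F - . +] }  — shift
  I10: { [C → F - + .] }  — reduce
  I11: { [T → - + .] }  — reduce
  I12: { [F → - id . e] }  — shift
  I13: { [F → - id e .] }  — reduce
  I14: { [T → + - . e] }  — shift
  I15: { [T → + - e .] }  — reduce

No state contains more than one complete item.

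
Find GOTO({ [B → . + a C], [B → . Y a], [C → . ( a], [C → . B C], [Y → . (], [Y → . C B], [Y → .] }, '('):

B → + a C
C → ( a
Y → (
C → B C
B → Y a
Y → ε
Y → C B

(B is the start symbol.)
GOTO(I, '(') = CLOSURE({ [A → αX.β] : [A → α.Xβ] ∈ I, X = '(' })

Items with dot before '(', with the dot advanced:
  [C → . ( a] → [C → ( . a]
  [Y → . (] → [Y → ( .]
Closure adds nothing (no advanced item has the dot before a non-terminal).

GOTO = { [C → ( . a], [Y → ( .] }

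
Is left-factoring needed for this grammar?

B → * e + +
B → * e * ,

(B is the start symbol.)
Yes, B has productions with common prefix '* e'

Left-factoring is needed when two productions for the same non-terminal
share a common prefix on the right-hand side.

Productions for B:
  B → * e + +
  B → * e * ,

Found common prefix '* e' in productions for B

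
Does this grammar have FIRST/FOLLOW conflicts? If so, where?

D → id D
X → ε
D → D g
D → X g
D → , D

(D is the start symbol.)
No FIRST/FOLLOW conflicts.

Nullable non-terminals: X.
X has a nullable alternative but only one production, so nothing to check.

D has no nullable alternative, so no FIRST/FOLLOW check is needed there.

No FIRST/FOLLOW conflicts found.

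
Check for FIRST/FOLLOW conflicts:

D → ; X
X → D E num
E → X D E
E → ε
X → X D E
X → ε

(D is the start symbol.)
Yes. X → D E num with FOLLOW(X) on { ';' }; X → X D E with FOLLOW(X) on { ';' }; E → X D E with FOLLOW(E) on { ';' }

A FIRST/FOLLOW conflict occurs when a non-terminal N has a nullable alternative N → β (β ⇒* ε) and another alternative N → α with FIRST(α) ∩ FOLLOW(N) ≠ ∅: on such a lookahead the parser cannot decide between expanding α and letting N vanish via β.

Nullable non-terminals: E, X.
FIRST sets used below: FIRST(X) = { ';', ε }, FIRST(D) = { ';' }

E: nullable alternative(s) E → ε; FOLLOW(E) = { $, ';', 'num' }
  E → X D E: FIRST \ {ε} = { ';' } — overlaps FOLLOW(E) on { ';' }: CONFLICT
  E → ε: FIRST \ {ε} = { } — this is the only nullable alternative, skip

X: nullable alternative(s) X → ε; FOLLOW(X) = { $, ';', 'num' }
  X → D E num: FIRST \ {ε} = { ';' } — overlaps FOLLOW(X) on { ';' }: CONFLICT
  X → X D E: FIRST \ {ε} = { ';' } — overlaps FOLLOW(X) on { ';' }: CONFLICT
  X → ε: FIRST \ {ε} = { } — this is the only nullable alternative, skip

D has no nullable alternative, so no FIRST/FOLLOW check is needed there.

So the grammar has 3 FIRST/FOLLOW conflicts (marked CONFLICT above).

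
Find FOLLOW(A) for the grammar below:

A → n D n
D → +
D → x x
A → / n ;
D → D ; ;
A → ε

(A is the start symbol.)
To compute FOLLOW(A), find every occurrence of A on a right-hand side N → α A β: add FIRST(β) \ {ε}, and if β is empty or nullable also add FOLLOW(N). Iterate to a fixed point.

A is the start symbol, so $ ∈ FOLLOW(A).
A does not occur on any right-hand side.

Taking the union: FOLLOW(A) = { $ }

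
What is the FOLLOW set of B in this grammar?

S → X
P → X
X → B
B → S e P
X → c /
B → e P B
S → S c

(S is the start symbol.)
To compute FOLLOW(B), find every occurrence of B on a right-hand side N → α B β: add FIRST(β) \ {ε}, and if β is empty or nullable also add FOLLOW(N). Iterate to a fixed point.

In X → B: B is at the end, add FOLLOW(X)
In B → e P B: B is at the end; this adds FOLLOW(B) to itself — nothing new

The FOLLOW sets referred to above (computed the same way, to a fixed point):
  FOLLOW(X) = { $, 'c', 'e' }

Taking the union: FOLLOW(B) = { $, 'c', 'e' }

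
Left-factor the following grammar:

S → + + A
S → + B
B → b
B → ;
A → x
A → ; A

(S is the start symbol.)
S → + S'
S' → + A
S' → B
B → b
B → ;
A → x
A → ; A

Left-factoring transforms A → αβ₁ | αβ₂ into A → αA' and A' → β₁ | β₂
(α is the longest common prefix among the alternatives). Repeat until
no nonterminal has two alternatives with a common prefix.

Round 1: S has alternatives sharing prefix '+'. Introduce S': S → + S'
  Add: S' → + A
  Add: S' → B

No remaining common prefixes — done.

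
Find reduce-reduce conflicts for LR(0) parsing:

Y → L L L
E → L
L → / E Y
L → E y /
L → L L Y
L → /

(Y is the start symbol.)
Yes — I6: [E → L .] vs [Y → L L L .]; I9: [E → L .] vs [Y → L L L .]

A reduce-reduce conflict occurs when an LR(0) state has two complete items [A → α .] and [B → β .] — both call for a reduction, and with no lookahead the parser cannot choose between them.

Augment with Y' → Y and build the canonical LR(0) collection (I0 = CLOSURE({[Y' → . Y]}), then GOTO on every symbol after a dot until no new states appear). It has 17 states:
  I0: { [E → . L], [L → . / E Y], [L → . /], [L → . E y /], [L → . L L Y], [Y → . L L L], [Y' → . Y] }  — shift
  I1: { [E → . L], [L → . / E Y], [L → . /], [L → . E y /], [L → . L L Y], [L → / . E Y], [L → / .] }  — shift, reduce
  I2: { [L → E . y /] }  — shift
  I3: { [E → . L], [E → L .], [L → . / E Y], [L → . /], [L → . E y /], [L → . L L Y], [L → L . L Y], [Y → L . L L] }  — shift, reduce
  I4: { [Y' → Y .] }  — accept
  I5: { [E → . L], [E → L .], [L → . / E Y], [L → . /], [L → . E y /], [L → . L L Y], [L → L . L Y], [L → L L . Y], [Y → . L L L], [Y → L L . L] }  — shift, reduce
  I6: { [E → . L], [E → L .], [L → . / E Y], [L → . /], [L → . E y /], [L → . L L Y], [L → L . L Y], [L → L L . Y], [Y → . L L L], [Y → L . L L], [Y → L L L .] }  — shift, 2 reduces
  I7: { [L → L L Y .] }  — reduce
  I8: { [E → . L], [E → L .], [L → . / E Y], [L → . /], [L → . E y /], [L → . L L Y], [L → L . L Y], [L → L L . Y], [Y → . L L L], [Y → L . L L], [Y → L L . L] }  — shift, reduce
  I9: { [E → . L], [E → L .], [L → . / E Y], [L → . /], [L → . E y /], [L → . L L Y], [L → L . L Y], [L → L L . Y], [Y → . L L L], [Y → L . L L], [Y → L L . L], [Y → L L L .] }  — shift, 2 reduces
  I10: { [L → E y . /] }  — shift
  I11: { [L → E y / .] }  — reduce
  I12: { [E → . L], [L → . / E Y], [L → . /], [L → . E y /], [L → . L L Y], [L → / E . Y], [L → E . y /], [Y → . L L L] }  — shift
  I13: { [E → . L], [E → L .], [L → . / E Y], [L → . /], [L → . E y /], [L → . L L Y], [L → L . L Y] }  — shift, reduce
  I14: { [E → . L], [E → L .], [L → . / E Y], [L → . /], [L → . E y /], [L → . L L Y], [L → L . L Y], [L → L L . Y], [Y → . L L L] }  — shift, reduce
  I15: { [E → . L], [E → L .], [L → . / E Y], [L → . /], [L → . E y /], [L → . L L Y], [L → L . L Y], [L → L L . Y], [Y → . L L L], [Y → L . L L] }  — shift, reduce
  I16: { [L → / E Y .] }  — reduce

I6 contains complete items [E → L .], [Y → L L L .] — reduce-reduce conflict.
I9 contains complete items [E → L .], [Y → L L L .] — reduce-reduce conflict.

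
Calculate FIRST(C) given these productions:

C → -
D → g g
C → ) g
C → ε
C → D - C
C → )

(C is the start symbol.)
{ ')', '-', 'g', ε }

To compute FIRST(C), examine every production with C on the left-hand side, reading each right-hand side left to right until a non-nullable symbol is reached.

FIRST sets of the other non-terminals involved (by the same procedure, iterated to a fixed point):
  FIRST(D) = { 'g' }

From C → -:
  - '-' is a terminal: add '-' and stop
From C → ) g:
  - ')' is a terminal: add ')' and stop
From C → ε:
  - ε-production, so ε ∈ FIRST(C)
From C → D - C:
  - D is a non-terminal: add FIRST(D) \ {ε} = { 'g' }
    D is not nullable, so stop
From C → ):
  - ')' is a terminal: add ')' and stop

Collecting: FIRST(C) = { ')', '-', 'g', ε }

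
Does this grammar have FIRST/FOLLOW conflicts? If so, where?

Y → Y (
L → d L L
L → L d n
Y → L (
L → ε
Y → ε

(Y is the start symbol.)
Yes. Y → Y '(' with FOLLOW(Y) on { '(' }; Y → L '(' with FOLLOW(Y) on { '(' }; L → d L L with FOLLOW(L) on { 'd' }; L → L d n with FOLLOW(L) on { 'd' }

Nullable non-terminals: L, Y.
FIRST sets used below: FIRST(L) = { 'd', ε }, FIRST(Y) = { '(', 'd', ε }

L: nullable alternative(s) L → ε; FOLLOW(L) = { '(', 'd' }
  L → d L L: FIRST \ {ε} = { 'd' } — overlaps FOLLOW(L) on { 'd' }: CONFLICT
  L → L d n: FIRST \ {ε} = { 'd' } — overlaps FOLLOW(L) on { 'd' }: CONFLICT
  L → ε: FIRST \ {ε} = { } — this is the only nullable alternative, skip

Y: nullable alternative(s) Y → ε; FOLLOW(Y) = { $, '(' }
  Y → Y (: FIRST \ {ε} = { '(', 'd' } — overlaps FOLLOW(Y) on { '(' }: CONFLICT
  Y → L (: FIRST \ {ε} = { '(', 'd' } — overlaps FOLLOW(Y) on { '(' }: CONFLICT
  Y → ε: FIRST \ {ε} = { } — this is the only nullable alternative, skip

So the grammar has 4 FIRST/FOLLOW conflicts (marked CONFLICT above).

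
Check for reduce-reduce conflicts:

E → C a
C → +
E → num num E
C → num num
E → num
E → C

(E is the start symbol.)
A reduce-reduce conflict occurs when an LR(0) state has two complete items [A → α .] and [B → β .] — both call for a reduction, and with no lookahead the parser cannot choose between them.

Augment with E' → E and build the canonical LR(0) collection (I0 = CLOSURE({[E' → . E]}), then GOTO on every symbol after a dot until no new states appear). It has 8 states:
  I0: { [C → . +], [C → . num num], [E → . C a], [E → . C], [E → . num num E], [E → . num], [E' → . E] }  — shift
  I1: { [C → + .] }  — reduce
  I2: { [E → C . a], [E → C .] }  — shift, reduce
  I3: { [E' → E .] }  — accept
  I4: { [C → num . num], [E → num . num E], [E → num .] }  — shift, reduce
  I5: { [C → . +], [C → . num num], [C → num num .], [E → . C a], [E → . C], [E → . num num E], [E → . num], [E → num num . E] }  — shift, reduce
  I6: { [E → num num E .] }  — reduce
  I7: { [E → C a .] }  — reduce

No state contains more than one complete item.

Answer: No reduce-reduce conflicts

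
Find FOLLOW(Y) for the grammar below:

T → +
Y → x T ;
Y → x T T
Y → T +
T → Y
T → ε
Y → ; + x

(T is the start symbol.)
To compute FOLLOW(Y), find every occurrence of Y on a right-hand side N → α Y β: add FIRST(β) \ {ε}, and if β is empty or nullable also add FOLLOW(N). Iterate to a fixed point.

In T → Y: Y is at the end, add FOLLOW(T)

The FOLLOW sets referred to above (computed the same way, to a fixed point):
  FOLLOW(T) = { $, '+', ';', 'x' }

Taking the union: FOLLOW(Y) = { $, '+', ';', 'x' }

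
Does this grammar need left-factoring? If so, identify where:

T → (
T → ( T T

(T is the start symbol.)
Left-factoring is needed when two productions for the same non-terminal
share a common prefix on the right-hand side.

Productions for T:
  T → (
  T → ( T T

Found common prefix '(' in productions for T

Answer: Yes, T has productions with common prefix '('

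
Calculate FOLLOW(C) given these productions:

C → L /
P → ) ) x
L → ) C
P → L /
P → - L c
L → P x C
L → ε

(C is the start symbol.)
{ $, '/', 'c' }

C is the start symbol, so $ ∈ FOLLOW(C).
In L → ) C: C is at the end, add FOLLOW(L)
In L → P x C: C is at the end, add FOLLOW(L)

The FOLLOW sets referred to above (computed the same way, to a fixed point):
  FOLLOW(L) = { '/', 'c' }

Taking the union: FOLLOW(C) = { $, '/', 'c' }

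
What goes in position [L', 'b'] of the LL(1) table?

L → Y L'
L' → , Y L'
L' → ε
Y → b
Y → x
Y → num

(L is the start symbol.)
Empty (error entry)

To find M[L', 'b'], we find productions for L' where 'b' is in the predict set (PREDICT(N → α) = (FIRST(α) \ {ε}) ∪ (FOLLOW(N) if α ⇒* ε)).

Relevant sets:
  FOLLOW(L') = { $ }

L' → , Y L': PREDICT = { ',' }
L' → ε: PREDICT = { $ }

M[L', 'b'] is empty (no production applies)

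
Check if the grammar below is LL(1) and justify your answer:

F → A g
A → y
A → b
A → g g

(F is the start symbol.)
Yes, the grammar is LL(1).

For A:
  PREDICT(A → y) = { 'y' }
  PREDICT(A → b) = { 'b' }
  PREDICT(A → g g) = { 'g' }
F has a single production, so nothing to check there.

All predict sets are disjoint. The grammar IS LL(1).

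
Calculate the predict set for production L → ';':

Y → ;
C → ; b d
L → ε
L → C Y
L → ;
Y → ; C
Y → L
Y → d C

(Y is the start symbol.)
PREDICT(L → ';') = (FIRST(RHS) \ {ε}) ∪ (FOLLOW(L) if ε ∈ FIRST(RHS), i.e. RHS ⇒* ε)
FIRST(';') = { ';' }
ε ∉ FIRST(';'), so FOLLOW(L) is not added.
PREDICT(L → ';') = { ';' }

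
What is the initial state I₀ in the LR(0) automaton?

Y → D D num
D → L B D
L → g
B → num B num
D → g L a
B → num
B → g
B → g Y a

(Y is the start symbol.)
First, augment the grammar with Y' → Y
I₀ = CLOSURE({ [Y' → . Y] }):
  [Y' → . Y] has the dot before Y: add [Y → . D D num]
  [Y → . D D num] has the dot before D: add [D → . L B D], [D → . g L a]
  [D → . L B D] has the dot before L: add [L → . g]
No further items can be added.

I₀ = { [D → . L B D], [D → . g L a], [L → . g], [Y → . D D num], [Y' → . Y] }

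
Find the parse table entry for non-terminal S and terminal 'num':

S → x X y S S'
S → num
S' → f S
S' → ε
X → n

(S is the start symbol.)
S → num

To find M[S, 'num'], we find productions for S where 'num' is in the predict set (PREDICT(N → α) = (FIRST(α) \ {ε}) ∪ (FOLLOW(N) if α ⇒* ε)).

S → x X y S S': PREDICT = { 'x' }
S → num: PREDICT = { 'num' }
  'num' is in predict set, so this production goes in M[S, 'num']

M[S, 'num'] = S → num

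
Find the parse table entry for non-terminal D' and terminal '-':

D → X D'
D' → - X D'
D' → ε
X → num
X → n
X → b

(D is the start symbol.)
D' → - X D'

To find M[D', '-'], we find productions for D' where '-' is in the predict set (PREDICT(N → α) = (FIRST(α) \ {ε}) ∪ (FOLLOW(N) if α ⇒* ε)).

Relevant sets:
  FOLLOW(D') = { $ }

D' → - X D': PREDICT = { '-' }
  '-' is in predict set, so this production goes in M[D', '-']
D' → ε: PREDICT = { $ }

M[D', '-'] = D' → - X D'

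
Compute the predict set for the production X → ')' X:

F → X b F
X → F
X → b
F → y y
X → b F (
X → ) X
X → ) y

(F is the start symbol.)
PREDICT(X → ')' X) = (FIRST(RHS) \ {ε}) ∪ (FOLLOW(X) if ε ∈ FIRST(RHS), i.e. RHS ⇒* ε)
FIRST(')' X) = { ')' }
ε ∉ FIRST(')' X), so FOLLOW(X) is not added.
PREDICT(X → ')' X) = { ')' }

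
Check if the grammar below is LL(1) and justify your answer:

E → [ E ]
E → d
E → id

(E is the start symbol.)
For E:
  PREDICT(E → '[' E ']') = { '[' }
  PREDICT(E → d) = { 'd' }
  PREDICT(E → id) = { 'id' }

All predict sets are disjoint. The grammar IS LL(1).

Answer: Yes, the grammar is LL(1).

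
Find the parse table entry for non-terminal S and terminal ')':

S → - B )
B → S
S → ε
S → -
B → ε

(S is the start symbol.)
S → ε

To find M[S, ')'], we find productions for S where ')' is in the predict set (PREDICT(N → α) = (FIRST(α) \ {ε}) ∪ (FOLLOW(N) if α ⇒* ε)).

Relevant sets:
  FOLLOW(S) = { $, ')' }

S → - B ): PREDICT = { '-' }
S → ε: PREDICT = { $, ')' }
  ')' is in predict set, so this production goes in M[S, ')']
S → -: PREDICT = { '-' }

M[S, ')'] = S → ε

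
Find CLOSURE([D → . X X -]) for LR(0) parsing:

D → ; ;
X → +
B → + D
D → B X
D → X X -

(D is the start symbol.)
Start with: [D → . X X -]
  [D → . X X -] has the dot before X: add [X → . +]
No further items can be added.

CLOSURE = { [D → . X X -], [X → . +] }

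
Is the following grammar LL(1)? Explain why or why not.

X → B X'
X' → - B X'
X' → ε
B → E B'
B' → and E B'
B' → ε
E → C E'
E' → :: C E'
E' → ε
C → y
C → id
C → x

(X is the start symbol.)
Relevant sets:
  FOLLOW(X') = { $ }
  FOLLOW(B') = { $, '-' }
  FOLLOW(E') = { $, '-', 'and' }

For X':
  PREDICT(X' → '-' B X') = { '-' }
  PREDICT(X' → ε) = { $ }
For B':
  PREDICT(B' → and E B') = { 'and' }
  PREDICT(B' → ε) = { $, '-' }
For E':
  PREDICT(E' → :: C E') = { '::' }
  PREDICT(E' → ε) = { $, '-', 'and' }
For C:
  PREDICT(C → y) = { 'y' }
  PREDICT(C → id) = { 'id' }
  PREDICT(C → x) = { 'x' }
X, B, E have a single production, so nothing to check there.

All predict sets are disjoint. The grammar IS LL(1).

Answer: Yes, the grammar is LL(1).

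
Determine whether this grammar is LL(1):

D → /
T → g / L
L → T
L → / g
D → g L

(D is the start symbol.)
Yes, the grammar is LL(1).

Relevant sets:
  FIRST(T) = { 'g' }

For D:
  PREDICT(D → '/') = { '/' }
  PREDICT(D → g L) = { 'g' }
For L:
  PREDICT(L → T) = { 'g' }
  PREDICT(L → '/' g) = { '/' }
T has a single production, so nothing to check there.

All predict sets are disjoint. The grammar IS LL(1).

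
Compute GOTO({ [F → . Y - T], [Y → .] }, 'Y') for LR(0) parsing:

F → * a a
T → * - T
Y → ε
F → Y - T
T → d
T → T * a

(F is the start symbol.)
{ [F → Y . - T] }

GOTO(I, 'Y') = CLOSURE({ [A → αX.β] : [A → α.Xβ] ∈ I, X = 'Y' })

Items with dot before 'Y', with the dot advanced:
  [F → . Y - T] → [F → Y . - T]
Closure adds nothing (no advanced item has the dot before a non-terminal).

GOTO = { [F → Y . - T] }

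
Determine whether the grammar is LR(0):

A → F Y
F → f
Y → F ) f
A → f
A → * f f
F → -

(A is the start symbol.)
No. Reduce-reduce conflict: [A → f .] and [F → f .]

A grammar is LR(0) if no state in the canonical LR(0) collection has:
  - both a shift item (dot before a terminal) and a complete item (shift-reduce conflict), or
  - two or more complete items (reduce-reduce conflict; the accept item [A' → A .] counts as a complete item here).

Augment with A' → A and build the canonical LR(0) collection (I0 = CLOSURE({[A' → . A]}), then GOTO on every symbol after a dot until no new states appear). It has 13 states:
  I0: { [A → . * f f], [A → . F Y], [A → . f], [A' → . A], [F → . -], [F → . f] }  — shift
  I1: { [A → * . f f] }  — shift
  I2: { [F → - .] }  — reduce
  I3: { [A' → A .] }  — accept
  I4: { [A → F . Y], [F → . -], [F → . f], [Y → . F ) f] }  — shift
  I5: { [A → f .], [F → f .] }  — 2 reduces
  I6: { [Y → F . ) f] }  — shift
  I7: { [A → F Y .] }  — reduce
  I8: { [F → f .] }  — reduce
  I9: { [Y → F ) . f] }  — shift
  I10: { [Y → F ) f .] }  — reduce
  I11: { [A → * f . f] }  — shift
  I12: { [A → * f f .] }  — reduce

Conflict in state I5:
  Reduce-reduce conflict: [A → f .] and [F → f .]
So the grammar is NOT LR(0).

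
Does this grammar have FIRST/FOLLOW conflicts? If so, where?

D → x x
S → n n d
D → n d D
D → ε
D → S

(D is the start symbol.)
No FIRST/FOLLOW conflicts.

A FIRST/FOLLOW conflict occurs when a non-terminal N has a nullable alternative N → β (β ⇒* ε) and another alternative N → α with FIRST(α) ∩ FOLLOW(N) ≠ ∅: on such a lookahead the parser cannot decide between expanding α and letting N vanish via β.

Nullable non-terminals: D.
FIRST sets used below: FIRST(S) = { 'n' }

D: nullable alternative(s) D → ε; FOLLOW(D) = { $ }
  D → x x: FIRST \ {ε} = { 'x' } — disjoint from FOLLOW(D)
  D → n d D: FIRST \ {ε} = { 'n' } — disjoint from FOLLOW(D)
  D → ε: FIRST \ {ε} = { } — this is the only nullable alternative, skip
  D → S: FIRST \ {ε} = { 'n' } — disjoint from FOLLOW(D)

S has no nullable alternative, so no FIRST/FOLLOW check is needed there.

No FIRST/FOLLOW conflicts found.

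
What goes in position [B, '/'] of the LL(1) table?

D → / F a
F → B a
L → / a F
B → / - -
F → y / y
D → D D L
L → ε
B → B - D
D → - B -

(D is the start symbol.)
To find M[B, '/'], we find productions for B where '/' is in the predict set (PREDICT(N → α) = (FIRST(α) \ {ε}) ∪ (FOLLOW(N) if α ⇒* ε)).

Relevant sets:
  FIRST(B) = { '/' }

B → / - -: PREDICT = { '/' }
  '/' is in predict set, so this production goes in M[B, '/']
B → B - D: PREDICT = { '/' }
  '/' is in predict set, so this production goes in M[B, '/']

M[B, '/'] = B → / - -, B → B - D  (a multiply-defined cell — the grammar is not LL(1))

Answer: B → / - -, B → B - D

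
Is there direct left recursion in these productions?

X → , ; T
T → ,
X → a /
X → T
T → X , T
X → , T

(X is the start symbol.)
No direct left recursion

X → , ; T: starts with ','
T → ,: starts with ','
X → a /: starts with a
X → T: starts with T
T → X , T: starts with X
X → , T: starts with ','

No direct left recursion found.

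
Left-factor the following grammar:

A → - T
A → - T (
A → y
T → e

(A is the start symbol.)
A → - T A'
A' → ε
A' → (
A → y
T → e

Left-factoring transforms A → αβ₁ | αβ₂ into A → αA' and A' → β₁ | β₂
(α is the longest common prefix among the alternatives). Repeat until
no nonterminal has two alternatives with a common prefix.

Round 1: A has alternatives sharing prefix '- T'. Introduce A': A → - T A'
  Add: A' → ε
  Add: A' → (

No remaining common prefixes — done.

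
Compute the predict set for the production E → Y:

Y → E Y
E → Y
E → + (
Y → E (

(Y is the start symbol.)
PREDICT(E → Y) = (FIRST(RHS) \ {ε}) ∪ (FOLLOW(E) if ε ∈ FIRST(RHS), i.e. RHS ⇒* ε)
FIRST(Y) = { '+' }
FIRST(Y) = { '+' }
ε ∉ FIRST(Y), so FOLLOW(E) is not added.
PREDICT(E → Y) = { '+' }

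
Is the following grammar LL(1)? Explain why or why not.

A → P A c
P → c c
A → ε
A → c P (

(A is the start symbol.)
No. Predict set conflict for A: { 'c' }

Relevant sets:
  FIRST(P) = { 'c' }
  FOLLOW(A) = { $, 'c' }

For A:
  PREDICT(A → P A c) = { 'c' }
  PREDICT(A → ε) = { $, 'c' }
  PREDICT(A → c P '(') = { 'c' }
P has a single production, so nothing to check there.

Conflict found: Predict set conflict for A: { 'c' }
The grammar is NOT LL(1).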